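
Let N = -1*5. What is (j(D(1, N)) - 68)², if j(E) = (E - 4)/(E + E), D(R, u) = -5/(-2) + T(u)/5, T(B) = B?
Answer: 170569/36 ≈ 4738.0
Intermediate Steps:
N = -5
D(R, u) = 5/2 + u/5 (D(R, u) = -5/(-2) + u/5 = -5*(-½) + u*(⅕) = 5/2 + u/5)
j(E) = (-4 + E)/(2*E) (j(E) = (-4 + E)/((2*E)) = (-4 + E)*(1/(2*E)) = (-4 + E)/(2*E))
(j(D(1, N)) - 68)² = ((-4 + (5/2 + (⅕)*(-5)))/(2*(5/2 + (⅕)*(-5))) - 68)² = ((-4 + (5/2 - 1))/(2*(5/2 - 1)) - 68)² = ((-4 + 3/2)/(2*(3/2)) - 68)² = ((½)*(⅔)*(-5/2) - 68)² = (-⅚ - 68)² = (-413/6)² = 170569/36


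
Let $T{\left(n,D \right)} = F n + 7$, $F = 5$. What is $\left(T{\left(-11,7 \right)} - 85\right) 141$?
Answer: $-18753$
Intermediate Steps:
$T{\left(n,D \right)} = 7 + 5 n$ ($T{\left(n,D \right)} = 5 n + 7 = 7 + 5 n$)
$\left(T{\left(-11,7 \right)} - 85\right) 141 = \left(\left(7 + 5 \left(-11\right)\right) - 85\right) 141 = \left(\left(7 - 55\right) - 85\right) 141 = \left(-48 - 85\right) 141 = \left(-133\right) 141 = -18753$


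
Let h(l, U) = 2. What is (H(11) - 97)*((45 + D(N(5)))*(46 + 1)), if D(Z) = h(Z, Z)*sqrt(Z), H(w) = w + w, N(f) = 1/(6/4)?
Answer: -158625 - 2350*sqrt(6) ≈ -1.6438e+5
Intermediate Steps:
N(f) = 2/3 (N(f) = 1/(6*(1/4)) = 1/(3/2) = 2/3)
H(w) = 2*w
D(Z) = 2*sqrt(Z)
(H(11) - 97)*((45 + D(N(5)))*(46 + 1)) = (2*11 - 97)*((45 + 2*sqrt(2/3))*(46 + 1)) = (22 - 97)*((45 + 2*(sqrt(6)/3))*47) = -75*(45 + 2*sqrt(6)/3)*47 = -75*(2115 + 94*sqrt(6)/3) = -158625 - 2350*sqrt(6)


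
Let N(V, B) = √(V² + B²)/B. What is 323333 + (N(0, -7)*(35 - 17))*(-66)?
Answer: 324521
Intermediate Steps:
N(V, B) = √(B² + V²)/B
323333 + (N(0, -7)*(35 - 17))*(-66) = 323333 + ((√((-7)² + 0²)/(-7))*(35 - 17))*(-66) = 323333 + (-√(49 + 0)/7*18)*(-66) = 323333 + (-√49/7*18)*(-66) = 323333 + (-⅐*7*18)*(-66) = 323333 - 1*18*(-66) = 323333 - 18*(-66) = 323333 + 1188 = 324521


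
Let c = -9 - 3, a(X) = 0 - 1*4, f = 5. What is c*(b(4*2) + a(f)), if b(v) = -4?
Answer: 96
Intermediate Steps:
a(X) = -4 (a(X) = 0 - 4 = -4)
c = -12
c*(b(4*2) + a(f)) = -12*(-4 - 4) = -12*(-8) = 96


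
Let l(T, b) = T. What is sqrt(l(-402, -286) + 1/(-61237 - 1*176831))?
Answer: I*sqrt(632886167581)/39678 ≈ 20.05*I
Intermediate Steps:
sqrt(l(-402, -286) + 1/(-61237 - 1*176831)) = sqrt(-402 + 1/(-61237 - 1*176831)) = sqrt(-402 + 1/(-61237 - 176831)) = sqrt(-402 + 1/(-238068)) = sqrt(-402 - 1/238068) = sqrt(-95703337/238068) = I*sqrt(632886167581)/39678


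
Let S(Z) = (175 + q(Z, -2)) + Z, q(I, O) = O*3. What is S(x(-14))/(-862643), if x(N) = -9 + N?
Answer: -146/862643 ≈ -0.00016925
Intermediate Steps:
q(I, O) = 3*O
S(Z) = 169 + Z (S(Z) = (175 + 3*(-2)) + Z = (175 - 6) + Z = 169 + Z)
S(x(-14))/(-862643) = (169 + (-9 - 14))/(-862643) = (169 - 23)*(-1/862643) = 146*(-1/862643) = -146/862643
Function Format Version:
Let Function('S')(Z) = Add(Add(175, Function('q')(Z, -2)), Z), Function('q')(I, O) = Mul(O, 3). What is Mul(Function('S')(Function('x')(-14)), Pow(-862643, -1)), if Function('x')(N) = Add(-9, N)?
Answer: Rational(-146, 862643) ≈ -0.00016925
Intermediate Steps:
Function('q')(I, O) = Mul(3, O)
Function('S')(Z) = Add(169, Z) (Function('S')(Z) = Add(Add(175, Mul(3, -2)), Z) = Add(Add(175, -6), Z) = Add(169, Z))
Mul(Function('S')(Function('x')(-14)), Pow(-862643, -1)) = Mul(Add(169, Add(-9, -14)), Pow(-862643, -1)) = Mul(Add(169, -23), Rational(-1, 862643)) = Mul(146, Rational(-1, 862643)) = Rational(-146, 862643)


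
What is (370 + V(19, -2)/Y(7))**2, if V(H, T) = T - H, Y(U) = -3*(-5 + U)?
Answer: 558009/4 ≈ 1.3950e+5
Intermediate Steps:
Y(U) = 15 - 3*U
(370 + V(19, -2)/Y(7))**2 = (370 + (-2 - 1*19)/(15 - 3*7))**2 = (370 + (-2 - 19)/(15 - 21))**2 = (370 - 21/(-6))**2 = (370 - 21*(-1/6))**2 = (370 + 7/2)**2 = (747/2)**2 = 558009/4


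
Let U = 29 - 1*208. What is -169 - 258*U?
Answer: 46013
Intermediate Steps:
U = -179 (U = 29 - 208 = -179)
-169 - 258*U = -169 - 258*(-179) = -169 + 46182 = 46013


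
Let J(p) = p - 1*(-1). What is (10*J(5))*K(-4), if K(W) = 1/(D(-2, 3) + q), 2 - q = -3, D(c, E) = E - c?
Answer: 6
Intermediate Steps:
q = 5 (q = 2 - 1*(-3) = 2 + 3 = 5)
J(p) = 1 + p (J(p) = p + 1 = 1 + p)
K(W) = ⅒ (K(W) = 1/((3 - 1*(-2)) + 5) = 1/((3 + 2) + 5) = 1/(5 + 5) = 1/10 = ⅒)
(10*J(5))*K(-4) = (10*(1 + 5))*(⅒) = (10*6)*(⅒) = 60*(⅒) = 6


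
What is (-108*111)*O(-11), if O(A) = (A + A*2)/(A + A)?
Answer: -17982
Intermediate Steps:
O(A) = 3/2 (O(A) = (A + 2*A)/((2*A)) = (3*A)*(1/(2*A)) = 3/2)
(-108*111)*O(-11) = -108*111*(3/2) = -11988*3/2 = -17982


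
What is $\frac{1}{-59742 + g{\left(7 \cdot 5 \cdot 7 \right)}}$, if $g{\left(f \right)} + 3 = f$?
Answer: $- \frac{1}{59500} \approx -1.6807 \cdot 10^{-5}$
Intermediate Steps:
$g{\left(f \right)} = -3 + f$
$\frac{1}{-59742 + g{\left(7 \cdot 5 \cdot 7 \right)}} = \frac{1}{-59742 - \left(3 - 7 \cdot 5 \cdot 7\right)} = \frac{1}{-59742 + \left(-3 + 35 \cdot 7\right)} = \frac{1}{-59742 + \left(-3 + 245\right)} = \frac{1}{-59742 + 242} = \frac{1}{-59500} = - \frac{1}{59500}$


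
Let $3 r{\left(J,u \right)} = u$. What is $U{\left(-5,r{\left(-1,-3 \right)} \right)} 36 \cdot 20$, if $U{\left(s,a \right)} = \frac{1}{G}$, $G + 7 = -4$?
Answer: $- \frac{720}{11} \approx -65.455$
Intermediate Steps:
$G = -11$ ($G = -7 - 4 = -11$)
$r{\left(J,u \right)} = \frac{u}{3}$
$U{\left(s,a \right)} = - \frac{1}{11}$ ($U{\left(s,a \right)} = \frac{1}{-11} = - \frac{1}{11}$)
$U{\left(-5,r{\left(-1,-3 \right)} \right)} 36 \cdot 20 = \left(- \frac{1}{11}\right) 36 \cdot 20 = \left(- \frac{36}{11}\right) 20 = - \frac{720}{11}$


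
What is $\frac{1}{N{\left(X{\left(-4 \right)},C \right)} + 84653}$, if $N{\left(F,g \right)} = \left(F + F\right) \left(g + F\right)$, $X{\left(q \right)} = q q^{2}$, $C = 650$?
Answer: $\frac{1}{9645} \approx 0.00010368$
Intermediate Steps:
$X{\left(q \right)} = q^{3}$
$N{\left(F,g \right)} = 2 F \left(F + g\right)$
$\frac{1}{N{\left(X{\left(-4 \right)},C \right)} + 84653} = \frac{1}{2 \left(-4\right)^{3} \left(\left(-4\right)^{3} + 650\right) + 84653} = \frac{1}{2 \left(-64\right) \left(-64 + 650\right) + 84653} = \frac{1}{2 \left(-64\right) 586 + 84653} = \frac{1}{-75008 + 84653} = \frac{1}{9645}$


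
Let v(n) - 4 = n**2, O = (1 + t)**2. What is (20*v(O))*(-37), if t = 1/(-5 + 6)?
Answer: -14800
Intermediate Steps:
t = 1 (t = 1/1 = 1)
O = 4 (O = (1 + 1)**2 = 2**2 = 4)
v(n) = 4 + n**2
(20*v(O))*(-37) = (20*(4 + 4**2))*(-37) = (20*(4 + 16))*(-37) = (20*20)*(-37) = 400*(-37) = -14800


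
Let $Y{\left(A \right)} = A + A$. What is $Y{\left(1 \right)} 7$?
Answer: $14$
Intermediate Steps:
$Y{\left(A \right)} = 2 A$
$Y{\left(1 \right)} 7 = 2 \cdot 1 \cdot 7 = 2 \cdot 7 = 14$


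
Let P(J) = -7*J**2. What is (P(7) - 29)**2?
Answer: 138384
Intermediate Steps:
(P(7) - 29)**2 = (-7*7**2 - 29)**2 = (-7*49 - 29)**2 = (-343 - 29)**2 = (-372)**2 = 138384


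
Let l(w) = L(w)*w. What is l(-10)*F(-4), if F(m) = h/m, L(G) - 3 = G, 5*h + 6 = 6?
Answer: 0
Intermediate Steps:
h = 0 (h = -6/5 + (⅕)*6 = -6/5 + 6/5 = 0)
L(G) = 3 + G
F(m) = 0 (F(m) = 0/m = 0)
l(w) = w*(3 + w) (l(w) = (3 + w)*w = w*(3 + w))
l(-10)*F(-4) = -10*(3 - 10)*0 = -10*(-7)*0 = 70*0 = 0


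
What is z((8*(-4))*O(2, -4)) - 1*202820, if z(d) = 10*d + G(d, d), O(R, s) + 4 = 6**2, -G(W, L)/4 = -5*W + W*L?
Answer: -4427844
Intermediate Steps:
G(W, L) = 20*W - 4*L*W (G(W, L) = -4*(-5*W + W*L) = -4*(-5*W + L*W) = 20*W - 4*L*W)
O(R, s) = 32 (O(R, s) = -4 + 6**2 = -4 + 36 = 32)
z(d) = 10*d + 4*d*(5 - d)
z((8*(-4))*O(2, -4)) - 1*202820 = 2*((8*(-4))*32)*(15 - 2*8*(-4)*32) - 1*202820 = 2*(-32*32)*(15 - (-64)*32) - 202820 = 2*(-1024)*(15 - 2*(-1024)) - 202820 = 2*(-1024)*(15 + 2048) - 202820 = 2*(-1024)*2063 - 202820 = -4225024 - 202820 = -4427844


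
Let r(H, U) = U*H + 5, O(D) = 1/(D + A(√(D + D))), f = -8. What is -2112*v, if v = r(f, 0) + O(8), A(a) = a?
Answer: -10736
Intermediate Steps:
O(D) = 1/(D + √2*√D) (O(D) = 1/(D + √(D + D)) = 1/(D + √(2*D)) = 1/(D + √2*√D))
r(H, U) = 5 + H*U (r(H, U) = H*U + 5 = 5 + H*U)
v = 61/12 (v = (5 - 8*0) + 1/(8 + √2*√8) = (5 + 0) + 1/(8 + √2*(2*√2)) = 5 + 1/(8 + 4) = 5 + 1/12 = 61/12 ≈ 5.0833)
-2112*v = -2112*61/12 = -10736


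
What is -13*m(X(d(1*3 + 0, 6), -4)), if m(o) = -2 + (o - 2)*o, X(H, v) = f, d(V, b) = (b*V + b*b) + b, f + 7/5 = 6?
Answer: -3237/25 ≈ -129.48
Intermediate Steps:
f = 23/5 (f = -7/5 + 6 = 23/5 ≈ 4.6000)
d(V, b) = b + b² + V*b (d(V, b) = (V*b + b²) + b = (b² + V*b) + b = b + b² + V*b)
X(H, v) = 23/5
m(o) = -2 + o*(-2 + o) (m(o) = -2 + (-2 + o)*o = -2 + o*(-2 + o))
-13*m(X(d(1*3 + 0, 6), -4)) = -13*(-2 + (23/5)² - 2*23/5) = -13*(-2 + 529/25 - 46/5) = -13*249/25 = -3237/25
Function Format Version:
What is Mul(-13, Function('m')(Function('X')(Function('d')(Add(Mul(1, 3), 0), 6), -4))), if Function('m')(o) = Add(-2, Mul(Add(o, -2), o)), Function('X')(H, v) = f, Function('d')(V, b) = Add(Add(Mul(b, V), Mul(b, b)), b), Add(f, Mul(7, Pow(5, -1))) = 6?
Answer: Rational(-3237, 25) ≈ -129.48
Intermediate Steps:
f = Rational(23, 5) (f = Add(Rational(-7, 5), 6) = Rational(23, 5) ≈ 4.6000)
Function('d')(V, b) = Add(b, Pow(b, 2), Mul(V, b)) (Function('d')(V, b) = Add(Add(Mul(V, b), Pow(b, 2)), b) = Add(Add(Pow(b, 2), Mul(V, b)), b) = Add(b, Pow(b, 2), Mul(V, b)))
Function('X')(H, v) = Rational(23, 5)
Function('m')(o) = Add(-2, Mul(o, Add(-2, o))) (Function('m')(o) = Add(-2, Mul(Add(-2, o), o)) = Add(-2, Mul(o, Add(-2, o))))
Mul(-13, Function('m')(Function('X')(Function('d')(Add(Mul(1, 3), 0), 6), -4))) = Mul(-13, Add(-2, Pow(Rational(23, 5), 2), Mul(-2, Rational(23, 5)))) = Mul(-13, Add(-2, Rational(529, 25), Rational(-46, 5))) = Mul(-13, Rational(249, 25)) = Rational(-3237, 25)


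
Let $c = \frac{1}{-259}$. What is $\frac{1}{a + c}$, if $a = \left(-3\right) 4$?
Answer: $- \frac{259}{3109} \approx -0.083307$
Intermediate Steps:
$c = - \frac{1}{259} \approx -0.003861$
$a = -12$
$\frac{1}{a + c} = \frac{1}{-12 - \frac{1}{259}} = \frac{1}{- \frac{3109}{259}} = - \frac{259}{3109}$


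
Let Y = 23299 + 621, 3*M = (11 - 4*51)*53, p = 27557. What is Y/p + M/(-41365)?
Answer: 3250232953/3419685915 ≈ 0.95045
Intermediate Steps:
M = -10229/3 (M = ((11 - 4*51)*53)/3 = ((11 - 204)*53)/3 = (-193*53)/3 = (⅓)*(-10229) = -10229/3 ≈ -3409.7)
Y = 23920
Y/p + M/(-41365) = 23920/27557 - 10229/3/(-41365) = 23920*(1/27557) - 10229/3*(-1/41365) = 23920/27557 + 10229/124095 = 3250232953/3419685915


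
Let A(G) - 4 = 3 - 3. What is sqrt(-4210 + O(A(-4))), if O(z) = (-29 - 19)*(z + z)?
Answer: I*sqrt(4594) ≈ 67.779*I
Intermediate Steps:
A(G) = 4 (A(G) = 4 + (3 - 3) = 4 + 0 = 4)
O(z) = -96*z
sqrt(-4210 + O(A(-4))) = sqrt(-4210 - 96*4) = sqrt(-4210 - 384) = sqrt(-4594) = I*sqrt(4594)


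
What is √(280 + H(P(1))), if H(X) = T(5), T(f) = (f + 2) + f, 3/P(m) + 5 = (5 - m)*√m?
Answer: 2*√73 ≈ 17.088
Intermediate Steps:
P(m) = 3/(-5 + √m*(5 - m)) (P(m) = 3/(-5 + (5 - m)*√m) = 3/(-5 + √m*(5 - m)))
T(f) = 2 + 2*f (T(f) = (2 + f) + f = 2 + 2*f)
H(X) = 12 (H(X) = 2 + 2*5 = 2 + 10 = 12)
√(280 + H(P(1))) = √(280 + 12) = √292 = 2*√73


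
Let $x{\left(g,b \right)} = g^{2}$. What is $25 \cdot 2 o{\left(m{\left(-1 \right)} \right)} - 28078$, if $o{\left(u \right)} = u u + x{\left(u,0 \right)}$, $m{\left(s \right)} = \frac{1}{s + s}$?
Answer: $-28053$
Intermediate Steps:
$m{\left(s \right)} = \frac{1}{2 s}$
$o{\left(u \right)} = 2 u^{2}$ ($o{\left(u \right)} = u u + u^{2} = u^{2} + u^{2} = 2 u^{2}$)
$25 \cdot 2 o{\left(m{\left(-1 \right)} \right)} - 28078 = 25 \cdot 2 \cdot 2 \left(\frac{1}{2 \left(-1\right)}\right)^{2} - 28078 = 50 \cdot 2 \left(\frac{1}{2} \left(-1\right)\right)^{2} - 28078 = 50 \cdot 2 \left(- \frac{1}{2}\right)^{2} - 28078 = 50 \cdot 2 \cdot \frac{1}{4} - 28078 = 50 \cdot \frac{1}{2} - 28078 = 25 - 28078 = -28053$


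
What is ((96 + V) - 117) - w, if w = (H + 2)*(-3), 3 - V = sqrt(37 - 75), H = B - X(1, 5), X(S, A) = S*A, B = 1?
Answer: -24 - I*sqrt(38) ≈ -24.0 - 6.1644*I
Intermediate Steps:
X(S, A) = A*S
H = -4 (H = 1 - 5 = -4)
V = 3 - I*sqrt(38) (V = 3 - sqrt(37 - 75) = 3 - sqrt(-38) = 3 - I*sqrt(38) ≈ 3.0 - 6.1644*I)
w = 6 (w = (-4 + 2)*(-3) = -2*(-3) = 6)
((96 + V) - 117) - w = ((96 + (3 - I*sqrt(38))) - 117) - 1*6 = ((99 - I*sqrt(38)) - 117) - 6 = (-18 - I*sqrt(38)) - 6 = -24 - I*sqrt(38)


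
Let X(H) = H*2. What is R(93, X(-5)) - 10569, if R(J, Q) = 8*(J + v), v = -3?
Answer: -9849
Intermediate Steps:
X(H) = 2*H
R(J, Q) = -24 + 8*J (R(J, Q) = 8*(J - 3) = 8*(-3 + J) = -24 + 8*J)
R(93, X(-5)) - 10569 = (-24 + 8*93) - 10569 = (-24 + 744) - 10569 = 720 - 10569 = -9849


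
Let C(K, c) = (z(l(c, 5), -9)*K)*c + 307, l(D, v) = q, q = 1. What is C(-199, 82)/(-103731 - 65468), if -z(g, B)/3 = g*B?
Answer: 440279/169199 ≈ 2.6021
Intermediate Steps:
l(D, v) = 1
z(g, B) = -3*B*g (z(g, B) = -3*g*B = -3*B*g)
C(K, c) = 307 + 27*K*c (C(K, c) = ((-3*(-9)*1)*K)*c + 307 = (27*K)*c + 307 = 27*K*c + 307 = 307 + 27*K*c)
C(-199, 82)/(-103731 - 65468) = (307 + 27*(-199)*82)/(-103731 - 65468) = (307 - 440586)/(-169199) = -440279*(-1/169199) = 440279/169199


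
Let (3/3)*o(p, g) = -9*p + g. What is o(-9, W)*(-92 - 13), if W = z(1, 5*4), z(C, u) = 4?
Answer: -8925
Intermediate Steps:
W = 4
o(p, g) = g - 9*p (o(p, g) = -9*p + g = g - 9*p)
o(-9, W)*(-92 - 13) = (4 - 9*(-9))*(-92 - 13) = (4 + 81)*(-105) = 85*(-105) = -8925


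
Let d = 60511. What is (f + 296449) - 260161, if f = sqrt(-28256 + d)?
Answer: 36288 + sqrt(32255) ≈ 36468.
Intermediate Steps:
f = sqrt(32255) (f = sqrt(-28256 + 60511) = sqrt(32255) ≈ 179.60)
(f + 296449) - 260161 = (sqrt(32255) + 296449) - 260161 = (296449 + sqrt(32255)) - 260161 = 36288 + sqrt(32255)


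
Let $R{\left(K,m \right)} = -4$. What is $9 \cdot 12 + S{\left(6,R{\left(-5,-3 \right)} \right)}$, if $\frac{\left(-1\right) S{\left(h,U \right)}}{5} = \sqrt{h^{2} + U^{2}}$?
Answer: $108 - 10 \sqrt{13} \approx 71.944$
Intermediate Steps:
$S{\left(h,U \right)} = - 5 \sqrt{U^{2} + h^{2}}$ ($S{\left(h,U \right)} = - 5 \sqrt{h^{2} + U^{2}} = - 5 \sqrt{U^{2} + h^{2}}$)
$9 \cdot 12 + S{\left(6,R{\left(-5,-3 \right)} \right)} = 9 \cdot 12 - 5 \sqrt{\left(-4\right)^{2} + 6^{2}} = 108 - 5 \sqrt{16 + 36} = 108 - 5 \sqrt{52} = 108 - 5 \cdot 2 \sqrt{13} = 108 - 10 \sqrt{13}$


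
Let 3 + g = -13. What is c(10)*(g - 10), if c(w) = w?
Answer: -260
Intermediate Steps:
g = -16 (g = -3 - 13 = -16)
c(10)*(g - 10) = 10*(-16 - 10) = 10*(-26) = -260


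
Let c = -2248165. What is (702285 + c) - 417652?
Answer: -1963532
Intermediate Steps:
(702285 + c) - 417652 = (702285 - 2248165) - 417652 = -1545880 - 417652 = -1963532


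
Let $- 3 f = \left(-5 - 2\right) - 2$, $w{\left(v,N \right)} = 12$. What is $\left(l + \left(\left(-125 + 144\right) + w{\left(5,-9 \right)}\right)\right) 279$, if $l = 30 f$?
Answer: $33759$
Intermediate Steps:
$f = 3$ ($f = - \frac{\left(-5 - 2\right) - 2}{3} = - \frac{-7 - 2}{3} = \left(- \frac{1}{3}\right) \left(-9\right) = 3$)
$l = 90$ ($l = 30 \cdot 3 = 90$)
$\left(l + \left(\left(-125 + 144\right) + w{\left(5,-9 \right)}\right)\right) 279 = \left(90 + \left(\left(-125 + 144\right) + 12\right)\right) 279 = \left(90 + \left(19 + 12\right)\right) 279 = \left(90 + 31\right) 279 = 121 \cdot 279 = 33759$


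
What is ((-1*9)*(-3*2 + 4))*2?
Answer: 36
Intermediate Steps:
((-1*9)*(-3*2 + 4))*2 = -9*(-6 + 4)*2 = -9*(-2)*2 = 18*2 = 36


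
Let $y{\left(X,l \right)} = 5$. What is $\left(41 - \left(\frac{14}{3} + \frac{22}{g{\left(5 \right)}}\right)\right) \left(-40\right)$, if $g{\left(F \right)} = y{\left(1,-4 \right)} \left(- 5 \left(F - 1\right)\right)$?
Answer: $- \frac{21932}{15} \approx -1462.1$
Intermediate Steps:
$g{\left(F \right)} = 25 - 25 F$ ($g{\left(F \right)} = 5 \left(- 5 \left(F - 1\right)\right) = 5 \left(- 5 \left(-1 + F\right)\right) = 5 \left(5 - 5 F\right) = 25 - 25 F$)
$\left(41 - \left(\frac{14}{3} + \frac{22}{g{\left(5 \right)}}\right)\right) \left(-40\right) = \left(41 - \left(\frac{14}{3} + \frac{22}{25 - 125}\right)\right) \left(-40\right) = \left(41 - \left(\frac{14}{3} + \frac{22}{-100}\right)\right) \left(-40\right) = \left(41 - \frac{667}{150}\right) \left(-40\right) = \frac{5483}{150} \left(-40\right) = - \frac{21932}{15}$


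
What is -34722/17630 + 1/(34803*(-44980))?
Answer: -5435517089231/2759868851220 ≈ -1.9695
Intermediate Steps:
-34722/17630 + 1/(34803*(-44980)) = -34722*1/17630 + (1/34803)*(-1/44980) = -17361/8815 - 1/1565438940 = -5435517089231/2759868851220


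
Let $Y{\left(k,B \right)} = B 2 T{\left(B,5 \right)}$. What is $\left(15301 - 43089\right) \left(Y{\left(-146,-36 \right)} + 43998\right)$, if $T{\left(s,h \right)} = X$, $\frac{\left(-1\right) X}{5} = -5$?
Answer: $-1172598024$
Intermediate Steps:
$X = 25$ ($X = \left(-5\right) \left(-5\right) = 25$)
$T{\left(s,h \right)} = 25$
$Y{\left(k,B \right)} = 50 B$ ($Y{\left(k,B \right)} = B 2 \cdot 25 = 2 B 25 = 50 B$)
$\left(15301 - 43089\right) \left(Y{\left(-146,-36 \right)} + 43998\right) = \left(15301 - 43089\right) \left(50 \left(-36\right) + 43998\right) = - 27788 \left(-1800 + 43998\right) = \left(-27788\right) 42198 = -1172598024$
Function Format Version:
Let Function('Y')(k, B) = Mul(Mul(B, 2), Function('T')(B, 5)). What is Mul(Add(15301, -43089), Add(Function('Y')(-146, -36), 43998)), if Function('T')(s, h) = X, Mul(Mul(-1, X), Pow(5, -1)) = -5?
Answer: -1172598024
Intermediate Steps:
X = 25 (X = Mul(-5, -5) = 25)
Function('T')(s, h) = 25
Function('Y')(k, B) = Mul(50, B) (Function('Y')(k, B) = Mul(Mul(B, 2), 25) = Mul(Mul(2, B), 25) = Mul(50, B))
Mul(Add(15301, -43089), Add(Function('Y')(-146, -36), 43998)) = Mul(Add(15301, -43089), Add(Mul(50, -36), 43998)) = Mul(-27788, Add(-1800, 43998)) = Mul(-27788, 42198) = -1172598024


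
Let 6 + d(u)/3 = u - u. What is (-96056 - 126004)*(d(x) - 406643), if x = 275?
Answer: 90303141660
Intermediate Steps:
d(u) = -18 (d(u) = -18 + 3*(u - u) = -18 + 3*0 = -18 + 0 = -18)
(-96056 - 126004)*(d(x) - 406643) = (-96056 - 126004)*(-18 - 406643) = -222060*(-406661) = 90303141660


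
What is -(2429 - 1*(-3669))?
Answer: -6098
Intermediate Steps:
-(2429 - 1*(-3669)) = -(2429 + 3669) = -1*6098 = -6098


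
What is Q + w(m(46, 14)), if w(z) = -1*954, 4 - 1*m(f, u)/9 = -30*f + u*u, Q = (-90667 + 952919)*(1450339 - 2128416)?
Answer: -584673250358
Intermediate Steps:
Q = -584673249404 (Q = 862252*(-678077) = -584673249404)
m(f, u) = 36 - 9*u² + 270*f (m(f, u) = 36 - 9*(-30*f + u*u) = 36 - 9*(-30*f + u²) = 36 - 9*(u² - 30*f) = 36 + (-9*u² + 270*f) = 36 - 9*u² + 270*f)
w(z) = -954
Q + w(m(46, 14)) = -584673249404 - 954 = -584673250358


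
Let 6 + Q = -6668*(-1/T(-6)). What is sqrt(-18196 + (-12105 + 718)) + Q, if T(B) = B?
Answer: -3352/3 + 3*I*sqrt(3287) ≈ -1117.3 + 172.0*I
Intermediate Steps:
Q = -3352/3 (Q = -6 - 6668/((-1*(-6))) = -6 - 6668/6 = -6 - 6668*1/6 = -6 - 3334/3 = -3352/3 ≈ -1117.3)
sqrt(-18196 + (-12105 + 718)) + Q = sqrt(-18196 + (-12105 + 718)) - 3352/3 = sqrt(-18196 - 11387) - 3352/3 = sqrt(-29583) - 3352/3 = 3*I*sqrt(3287) - 3352/3 = -3352/3 + 3*I*sqrt(3287)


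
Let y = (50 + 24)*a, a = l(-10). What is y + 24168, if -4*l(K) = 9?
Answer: 48003/2 ≈ 24002.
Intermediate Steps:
l(K) = -9/4 (l(K) = -1/4*9 = -9/4)
a = -9/4 ≈ -2.2500
y = -333/2 (y = (50 + 24)*(-9/4) = 74*(-9/4) = -333/2 ≈ -166.50)
y + 24168 = -333/2 + 24168 = 48003/2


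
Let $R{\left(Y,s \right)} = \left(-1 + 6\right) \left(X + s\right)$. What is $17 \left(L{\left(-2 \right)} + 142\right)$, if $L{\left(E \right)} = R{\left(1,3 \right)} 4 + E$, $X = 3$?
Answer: $4420$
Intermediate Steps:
$R{\left(Y,s \right)} = 15 + 5 s$ ($R{\left(Y,s \right)} = \left(-1 + 6\right) \left(3 + s\right) = 5 \left(3 + s\right) = 15 + 5 s$)
$L{\left(E \right)} = 120 + E$ ($L{\left(E \right)} = \left(15 + 5 \cdot 3\right) 4 + E = \left(15 + 15\right) 4 + E = 30 \cdot 4 + E = 120 + E$)
$17 \left(L{\left(-2 \right)} + 142\right) = 17 \left(\left(120 - 2\right) + 142\right) = 17 \left(118 + 142\right) = 17 \cdot 260 = 4420$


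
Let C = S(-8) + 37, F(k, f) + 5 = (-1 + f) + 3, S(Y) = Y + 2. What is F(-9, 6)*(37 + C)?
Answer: 204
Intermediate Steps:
S(Y) = 2 + Y
F(k, f) = -3 + f (F(k, f) = -5 + ((-1 + f) + 3) = -5 + (2 + f) = -3 + f)
C = 31 (C = (2 - 8) + 37 = -6 + 37 = 31)
F(-9, 6)*(37 + C) = (-3 + 6)*(37 + 31) = 3*68 = 204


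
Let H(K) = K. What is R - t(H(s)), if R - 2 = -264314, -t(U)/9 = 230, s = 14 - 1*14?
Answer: -262242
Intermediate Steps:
s = 0 (s = 14 - 14 = 0)
t(U) = -2070 (t(U) = -9*230 = -2070)
R = -264312 (R = 2 - 264314 = -264312)
R - t(H(s)) = -264312 - 1*(-2070) = -264312 + 2070 = -262242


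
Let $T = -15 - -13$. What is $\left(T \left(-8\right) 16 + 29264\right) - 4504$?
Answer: $25016$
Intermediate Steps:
$T = -2$ ($T = -15 + 13 = -2$)
$\left(T \left(-8\right) 16 + 29264\right) - 4504 = \left(\left(-2\right) \left(-8\right) 16 + 29264\right) - 4504 = \left(16 \cdot 16 + 29264\right) - 4504 = \left(256 + 29264\right) - 4504 = 29520 - 4504 = 25016$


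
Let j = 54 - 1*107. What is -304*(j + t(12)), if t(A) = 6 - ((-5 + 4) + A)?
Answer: 17632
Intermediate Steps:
j = -53 (j = 54 - 107 = -53)
t(A) = 7 - A (t(A) = 6 - (-1 + A) = 6 + (1 - A) = 7 - A)
-304*(j + t(12)) = -304*(-53 + (7 - 1*12)) = -304*(-53 + (7 - 12)) = -304*(-53 - 5) = -304*(-58) = 17632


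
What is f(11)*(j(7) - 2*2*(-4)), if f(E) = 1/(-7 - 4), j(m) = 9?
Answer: -25/11 ≈ -2.2727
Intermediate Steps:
f(E) = -1/11 (f(E) = 1/(-11) = -1/11)
f(11)*(j(7) - 2*2*(-4)) = -(9 - 2*2*(-4))/11 = -(9 - 4*(-4))/11 = -(9 + 16)/11 = -1/11*25 = -25/11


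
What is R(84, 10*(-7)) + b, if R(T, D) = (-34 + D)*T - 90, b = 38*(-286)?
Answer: -19694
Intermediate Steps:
b = -10868
R(T, D) = -90 + T*(-34 + D) (R(T, D) = T*(-34 + D) - 90 = -90 + T*(-34 + D))
R(84, 10*(-7)) + b = (-90 - 34*84 + (10*(-7))*84) - 10868 = (-90 - 2856 - 70*84) - 10868 = (-90 - 2856 - 5880) - 10868 = -8826 - 10868 = -19694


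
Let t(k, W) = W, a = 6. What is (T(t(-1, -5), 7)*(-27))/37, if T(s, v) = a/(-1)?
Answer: 162/37 ≈ 4.3784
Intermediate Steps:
T(s, v) = -6 (T(s, v) = 6/(-1) = 6*(-1) = -6)
(T(t(-1, -5), 7)*(-27))/37 = -6*(-27)/37 = 162*(1/37) = 162/37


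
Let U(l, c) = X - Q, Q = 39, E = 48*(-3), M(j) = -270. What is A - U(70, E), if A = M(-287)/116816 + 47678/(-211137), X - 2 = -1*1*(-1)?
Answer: 441141956137/12332089896 ≈ 35.772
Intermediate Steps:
E = -144
X = 3 (X = 2 - 1*1*(-1) = 2 - 1*(-1) = 2 + 1 = 3)
U(l, c) = -36 (U(l, c) = 3 - 1*39 = 3 - 39 = -36)
A = -2813280119/12332089896 (A = -270/116816 + 47678/(-211137) = -270*1/116816 + 47678*(-1/211137) = -135/58408 - 47678/211137 = -2813280119/12332089896 ≈ -0.22813)
A - U(70, E) = -2813280119/12332089896 - 1*(-36) = -2813280119/12332089896 + 36 = 441141956137/12332089896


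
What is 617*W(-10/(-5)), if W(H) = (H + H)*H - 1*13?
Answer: -3085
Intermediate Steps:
W(H) = -13 + 2*H**2 (W(H) = (2*H)*H - 13 = 2*H**2 - 13 = -13 + 2*H**2)
617*W(-10/(-5)) = 617*(-13 + 2*(-10/(-5))**2) = 617*(-13 + 2*(-10*(-1/5))**2) = 617*(-13 + 2*2**2) = 617*(-13 + 2*4) = 617*(-13 + 8) = 617*(-5) = -3085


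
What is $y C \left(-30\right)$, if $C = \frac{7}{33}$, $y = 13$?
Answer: $- \frac{910}{11} \approx -82.727$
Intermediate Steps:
$C = \frac{7}{33}$ ($C = 7 \cdot \frac{1}{33} = \frac{7}{33} \approx 0.21212$)
$y C \left(-30\right) = 13 \cdot \frac{7}{33} \left(-30\right) = \frac{91}{33} \left(-30\right) = - \frac{910}{11}$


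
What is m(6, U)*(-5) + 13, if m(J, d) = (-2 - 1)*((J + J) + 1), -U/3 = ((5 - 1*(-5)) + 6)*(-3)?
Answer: 208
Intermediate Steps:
U = 144 (U = -3*((5 - 1*(-5)) + 6)*(-3) = -3*((5 + 5) + 6)*(-3) = -3*(10 + 6)*(-3) = -48*(-3) = -3*(-48) = 144)
m(J, d) = -3 - 6*J (m(J, d) = -3*(2*J + 1) = -3*(1 + 2*J) = -3 - 6*J)
m(6, U)*(-5) + 13 = (-3 - 6*6)*(-5) + 13 = (-3 - 36)*(-5) + 13 = -39*(-5) + 13 = 195 + 13 = 208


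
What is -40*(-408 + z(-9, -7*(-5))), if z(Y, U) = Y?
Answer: 16680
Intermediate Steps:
-40*(-408 + z(-9, -7*(-5))) = -40*(-408 - 9) = -40*(-417) = 16680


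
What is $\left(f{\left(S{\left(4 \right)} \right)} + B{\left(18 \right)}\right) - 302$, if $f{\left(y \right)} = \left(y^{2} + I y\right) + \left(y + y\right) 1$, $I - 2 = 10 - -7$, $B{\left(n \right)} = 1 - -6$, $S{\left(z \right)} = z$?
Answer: $-195$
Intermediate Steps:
$B{\left(n \right)} = 7$ ($B{\left(n \right)} = 1 + 6 = 7$)
$I = 19$ ($I = 2 + \left(10 - -7\right) = 2 + \left(10 + 7\right) = 2 + 17 = 19$)
$f{\left(y \right)} = y^{2} + 21 y$ ($f{\left(y \right)} = \left(y^{2} + 19 y\right) + \left(y + y\right) 1 = \left(y^{2} + 19 y\right) + 2 y 1 = \left(y^{2} + 19 y\right) + 2 y = y^{2} + 21 y$)
$\left(f{\left(S{\left(4 \right)} \right)} + B{\left(18 \right)}\right) - 302 = \left(4 \left(21 + 4\right) + 7\right) - 302 = \left(4 \cdot 25 + 7\right) - 302 = \left(100 + 7\right) - 302 = 107 - 302 = -195$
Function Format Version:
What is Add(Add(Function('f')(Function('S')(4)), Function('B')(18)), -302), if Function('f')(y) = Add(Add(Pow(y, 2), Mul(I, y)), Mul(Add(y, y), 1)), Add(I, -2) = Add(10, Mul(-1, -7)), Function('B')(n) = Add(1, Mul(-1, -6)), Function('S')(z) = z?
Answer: -195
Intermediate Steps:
Function('B')(n) = 7 (Function('B')(n) = Add(1, 6) = 7)
I = 19 (I = Add(2, Add(10, Mul(-1, -7))) = Add(2, Add(10, 7)) = Add(2, 17) = 19)
Function('f')(y) = Add(Pow(y, 2), Mul(21, y)) (Function('f')(y) = Add(Add(Pow(y, 2), Mul(19, y)), Mul(Add(y, y), 1)) = Add(Add(Pow(y, 2), Mul(19, y)), Mul(Mul(2, y), 1)) = Add(Add(Pow(y, 2), Mul(19, y)), Mul(2, y)) = Add(Pow(y, 2), Mul(21, y)))
Add(Add(Function('f')(Function('S')(4)), Function('B')(18)), -302) = Add(Add(Mul(4, Add(21, 4)), 7), -302) = Add(Add(Mul(4, 25), 7), -302) = Add(Add(100, 7), -302) = Add(107, -302) = -195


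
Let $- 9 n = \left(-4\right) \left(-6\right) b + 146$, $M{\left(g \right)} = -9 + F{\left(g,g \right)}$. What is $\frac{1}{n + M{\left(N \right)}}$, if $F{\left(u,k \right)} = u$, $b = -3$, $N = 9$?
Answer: $- \frac{9}{74} \approx -0.12162$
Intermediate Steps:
$M{\left(g \right)} = -9 + g$
$n = - \frac{74}{9}$ ($n = - \frac{\left(-4\right) \left(-6\right) \left(-3\right) + 146}{9} = - \frac{24 \left(-3\right) + 146}{9} = - \frac{-72 + 146}{9} = \left(- \frac{1}{9}\right) 74 = - \frac{74}{9} \approx -8.2222$)
$\frac{1}{n + M{\left(N \right)}} = \frac{1}{- \frac{74}{9} + \left(-9 + 9\right)} = \frac{1}{- \frac{74}{9} + 0} = \frac{1}{- \frac{74}{9}} = - \frac{9}{74}$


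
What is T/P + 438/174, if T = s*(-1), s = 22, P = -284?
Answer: 10685/4118 ≈ 2.5947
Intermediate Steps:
T = -22 (T = 22*(-1) = -22)
T/P + 438/174 = -22/(-284) + 438/174 = -22*(-1/284) + 438*(1/174) = 11/142 + 73/29 = 10685/4118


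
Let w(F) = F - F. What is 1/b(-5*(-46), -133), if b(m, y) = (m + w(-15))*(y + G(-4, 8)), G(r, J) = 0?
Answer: -1/30590 ≈ -3.2690e-5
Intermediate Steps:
w(F) = 0
b(m, y) = m*y (b(m, y) = (m + 0)*(y + 0) = m*y)
1/b(-5*(-46), -133) = 1/(-5*(-46)*(-133)) = 1/(230*(-133)) = 1/(-30590) = -1/30590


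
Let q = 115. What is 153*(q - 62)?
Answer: 8109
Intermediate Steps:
153*(q - 62) = 153*(115 - 62) = 153*53 = 8109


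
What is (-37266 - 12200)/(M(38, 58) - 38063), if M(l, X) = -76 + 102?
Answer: 49466/38037 ≈ 1.3005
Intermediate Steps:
M(l, X) = 26
(-37266 - 12200)/(M(38, 58) - 38063) = (-37266 - 12200)/(26 - 38063) = -49466/(-38037) = -49466*(-1/38037) = 49466/38037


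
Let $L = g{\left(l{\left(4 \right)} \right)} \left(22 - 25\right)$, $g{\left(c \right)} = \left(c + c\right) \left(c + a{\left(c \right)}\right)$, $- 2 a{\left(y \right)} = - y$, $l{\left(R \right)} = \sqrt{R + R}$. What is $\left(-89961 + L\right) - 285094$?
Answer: $-375127$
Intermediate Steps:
$l{\left(R \right)} = \sqrt{2} \sqrt{R}$ ($l{\left(R \right)} = \sqrt{2 R} = \sqrt{2} \sqrt{R}$)
$a{\left(y \right)} = \frac{y}{2}$ ($a{\left(y \right)} = - \frac{\left(-1\right) y}{2} = \frac{y}{2}$)
$g{\left(c \right)} = 3 c^{2}$ ($g{\left(c \right)} = \left(c + c\right) \left(c + \frac{c}{2}\right) = 2 c \frac{3 c}{2} = 3 c^{2}$)
$L = -72$ ($L = 3 \left(\sqrt{2} \sqrt{4}\right)^{2} \left(22 - 25\right) = 3 \left(\sqrt{2} \cdot 2\right)^{2} \left(22 - 25\right) = 3 \left(2 \sqrt{2}\right)^{2} \left(-3\right) = 3 \cdot 8 \left(-3\right) = 24 \left(-3\right) = -72$)
$\left(-89961 + L\right) - 285094 = \left(-89961 - 72\right) - 285094 = -90033 - 285094 = -375127$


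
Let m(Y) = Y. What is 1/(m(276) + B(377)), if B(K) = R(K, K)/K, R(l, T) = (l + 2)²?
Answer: 377/247693 ≈ 0.0015220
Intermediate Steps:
R(l, T) = (2 + l)²
B(K) = (2 + K)²/K
1/(m(276) + B(377)) = 1/(276 + (2 + 377)²/377) = 1/(276 + (1/377)*379²) = 1/(276 + (1/377)*143641) = 1/(276 + 143641/377) = 1/(247693/377) = 377/247693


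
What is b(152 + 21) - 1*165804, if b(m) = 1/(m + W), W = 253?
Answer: -70632503/426 ≈ -1.6580e+5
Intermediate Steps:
b(m) = 1/(253 + m) (b(m) = 1/(m + 253) = 1/(253 + m))
b(152 + 21) - 1*165804 = 1/(253 + (152 + 21)) - 1*165804 = 1/(253 + 173) - 165804 = 1/426 - 165804 = -70632503/426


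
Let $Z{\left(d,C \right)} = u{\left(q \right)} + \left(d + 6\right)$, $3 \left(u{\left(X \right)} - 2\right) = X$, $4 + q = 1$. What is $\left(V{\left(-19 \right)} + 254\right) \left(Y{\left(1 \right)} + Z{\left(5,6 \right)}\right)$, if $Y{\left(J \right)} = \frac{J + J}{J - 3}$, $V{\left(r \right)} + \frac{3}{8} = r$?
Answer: $\frac{20647}{8} \approx 2580.9$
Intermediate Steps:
$q = -3$ ($q = -4 + 1 = -3$)
$V{\left(r \right)} = - \frac{3}{8} + r$
$u{\left(X \right)} = 2 + \frac{X}{3}$
$Z{\left(d,C \right)} = 7 + d$ ($Z{\left(d,C \right)} = \left(2 + \frac{1}{3} \left(-3\right)\right) + \left(d + 6\right) = \left(2 - 1\right) + \left(6 + d\right) = 1 + \left(6 + d\right) = 7 + d$)
$Y{\left(J \right)} = \frac{2 J}{-3 + J}$
$\left(V{\left(-19 \right)} + 254\right) \left(Y{\left(1 \right)} + Z{\left(5,6 \right)}\right) = \left(\left(- \frac{3}{8} - 19\right) + 254\right) \left(2 \cdot 1 \frac{1}{-3 + 1} + \left(7 + 5\right)\right) = \left(- \frac{155}{8} + 254\right) \left(2 \cdot 1 \frac{1}{-2} + 12\right) = \frac{1877 \left(2 \cdot 1 \left(- \frac{1}{2}\right) + 12\right)}{8} = \frac{1877 \left(-1 + 12\right)}{8} = \frac{1877}{8} \cdot 11 = \frac{20647}{8}$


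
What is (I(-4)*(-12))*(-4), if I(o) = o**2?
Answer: 768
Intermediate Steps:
(I(-4)*(-12))*(-4) = ((-4)**2*(-12))*(-4) = (16*(-12))*(-4) = -192*(-4) = 768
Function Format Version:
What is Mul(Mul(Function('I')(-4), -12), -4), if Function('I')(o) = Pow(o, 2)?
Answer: 768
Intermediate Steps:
Mul(Mul(Function('I')(-4), -12), -4) = Mul(Mul(Pow(-4, 2), -12), -4) = Mul(Mul(16, -12), -4) = Mul(-192, -4) = 768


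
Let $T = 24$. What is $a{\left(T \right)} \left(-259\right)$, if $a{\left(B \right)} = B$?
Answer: $-6216$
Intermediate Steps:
$a{\left(T \right)} \left(-259\right) = 24 \left(-259\right) = -6216$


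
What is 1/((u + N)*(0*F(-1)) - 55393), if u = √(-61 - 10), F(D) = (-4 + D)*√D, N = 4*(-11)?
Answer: -1/55393 ≈ -1.8053e-5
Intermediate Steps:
N = -44
F(D) = √D*(-4 + D)
u = I*√71 (u = √(-71) = I*√71 ≈ 8.4261*I)
1/((u + N)*(0*F(-1)) - 55393) = 1/((I*√71 - 44)*(0*(√(-1)*(-4 - 1))) - 55393) = 1/((-44 + I*√71)*(0*(I*(-5))) - 55393) = 1/((-44 + I*√71)*(0*(-5*I)) - 55393) = 1/((-44 + I*√71)*0 - 55393) = 1/(0 - 55393) = 1/(-55393) = -1/55393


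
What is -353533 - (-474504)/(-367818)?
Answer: -21672712583/61303 ≈ -3.5353e+5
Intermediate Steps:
-353533 - (-474504)/(-367818) = -353533 - (-474504)*(-1)/367818 = -353533 - 1*79084/61303 = -353533 - 79084/61303 = -21672712583/61303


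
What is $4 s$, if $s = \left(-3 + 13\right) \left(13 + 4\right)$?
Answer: $680$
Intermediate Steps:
$s = 170$ ($s = 10 \cdot 17 = 170$)
$4 s = 4 \cdot 170 = 680$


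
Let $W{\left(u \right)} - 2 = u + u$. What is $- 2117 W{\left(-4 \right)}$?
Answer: $12702$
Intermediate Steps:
$W{\left(u \right)} = 2 + 2 u$ ($W{\left(u \right)} = 2 + \left(u + u\right) = 2 + 2 u$)
$- 2117 W{\left(-4 \right)} = - 2117 \left(2 + 2 \left(-4\right)\right) = - 2117 \left(2 - 8\right) = \left(-2117\right) \left(-6\right) = 12702$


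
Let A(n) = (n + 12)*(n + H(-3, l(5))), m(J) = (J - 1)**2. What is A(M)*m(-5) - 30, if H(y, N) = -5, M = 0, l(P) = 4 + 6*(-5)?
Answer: -2190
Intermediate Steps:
l(P) = -26 (l(P) = 4 - 30 = -26)
m(J) = (-1 + J)**2
A(n) = (-5 + n)*(12 + n) (A(n) = (n + 12)*(n - 5) = (12 + n)*(-5 + n) = (-5 + n)*(12 + n))
A(M)*m(-5) - 30 = (-60 + 0**2 + 7*0)*(-1 - 5)**2 - 30 = (-60 + 0 + 0)*(-6)**2 - 30 = -60*36 - 30 = -2160 - 30 = -2190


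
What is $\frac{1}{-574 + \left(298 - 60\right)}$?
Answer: $- \frac{1}{336} \approx -0.0029762$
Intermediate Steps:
$\frac{1}{-574 + \left(298 - 60\right)} = \frac{1}{-574 + 238} = \frac{1}{-336} = - \frac{1}{336}$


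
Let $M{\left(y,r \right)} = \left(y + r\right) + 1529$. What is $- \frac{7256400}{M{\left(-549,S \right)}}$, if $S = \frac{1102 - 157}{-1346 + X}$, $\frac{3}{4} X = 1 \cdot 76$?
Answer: $- \frac{5419079520}{731297} \approx -7410.2$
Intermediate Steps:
$X = \frac{304}{3}$ ($X = \frac{4 \cdot 1 \cdot 76}{3} = \frac{4}{3} \cdot 76 = \frac{304}{3} \approx 101.33$)
$S = - \frac{2835}{3734}$ ($S = \frac{1102 - 157}{-1346 + \frac{304}{3}} = \frac{945}{- \frac{3734}{3}} = 945 \left(- \frac{3}{3734}\right) = - \frac{2835}{3734} \approx -0.75924$)
$M{\left(y,r \right)} = 1529 + r + y$ ($M{\left(y,r \right)} = \left(r + y\right) + 1529 = 1529 + r + y$)
$- \frac{7256400}{M{\left(-549,S \right)}} = - \frac{7256400}{1529 - \frac{2835}{3734} - 549} = - \frac{7256400}{\frac{3656485}{3734}} = \left(-7256400\right) \frac{3734}{3656485} = - \frac{5419079520}{731297}$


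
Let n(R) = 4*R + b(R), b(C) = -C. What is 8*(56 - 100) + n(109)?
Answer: -25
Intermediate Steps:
n(R) = 3*R (n(R) = 4*R - R = 3*R)
8*(56 - 100) + n(109) = 8*(56 - 100) + 3*109 = 8*(-44) + 327 = -352 + 327 = -25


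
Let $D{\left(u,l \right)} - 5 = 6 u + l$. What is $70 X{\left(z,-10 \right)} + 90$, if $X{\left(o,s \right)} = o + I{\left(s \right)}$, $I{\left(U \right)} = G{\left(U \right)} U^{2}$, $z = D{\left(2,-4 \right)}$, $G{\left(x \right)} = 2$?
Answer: $15000$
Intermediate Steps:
$D{\left(u,l \right)} = 5 + l + 6 u$ ($D{\left(u,l \right)} = 5 + \left(6 u + l\right) = 5 + \left(l + 6 u\right) = 5 + l + 6 u$)
$z = 13$ ($z = 5 - 4 + 6 \cdot 2 = 5 - 4 + 12 = 13$)
$I{\left(U \right)} = 2 U^{2}$
$X{\left(o,s \right)} = o + 2 s^{2}$
$70 X{\left(z,-10 \right)} + 90 = 70 \left(13 + 2 \left(-10\right)^{2}\right) + 90 = 70 \left(13 + 2 \cdot 100\right) + 90 = 70 \left(13 + 200\right) + 90 = 70 \cdot 213 + 90 = 14910 + 90 = 15000$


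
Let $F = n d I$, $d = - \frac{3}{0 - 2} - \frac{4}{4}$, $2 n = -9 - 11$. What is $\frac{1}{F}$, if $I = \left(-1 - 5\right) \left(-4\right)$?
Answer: $- \frac{1}{120} \approx -0.0083333$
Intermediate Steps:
$n = -10$ ($n = \frac{-9 - 11}{2} = \frac{1}{2} \left(-20\right) = -10$)
$d = \frac{1}{2}$ ($d = - \frac{3}{0 - 2} - 1 = - \frac{3}{-2} - 1 = \left(-3\right) \left(- \frac{1}{2}\right) - 1 = \frac{3}{2} - 1 = \frac{1}{2} \approx 0.5$)
$I = 24$ ($I = \left(-6\right) \left(-4\right) = 24$)
$F = -120$ ($F = \left(-10\right) \frac{1}{2} \cdot 24 = \left(-5\right) 24 = -120$)
$\frac{1}{F} = \frac{1}{-120} = - \frac{1}{120}$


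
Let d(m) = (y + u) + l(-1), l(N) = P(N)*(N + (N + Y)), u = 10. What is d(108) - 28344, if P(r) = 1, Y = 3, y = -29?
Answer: -28362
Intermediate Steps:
l(N) = 3 + 2*N (l(N) = 1*(N + (N + 3)) = 1*(N + (3 + N)) = 1*(3 + 2*N) = 3 + 2*N)
d(m) = -18 (d(m) = (-29 + 10) + (3 + 2*(-1)) = -19 + (3 - 2) = -19 + 1 = -18)
d(108) - 28344 = -18 - 28344 = -28362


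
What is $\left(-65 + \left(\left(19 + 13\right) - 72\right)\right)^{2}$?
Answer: $11025$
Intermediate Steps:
$\left(-65 + \left(\left(19 + 13\right) - 72\right)\right)^{2} = \left(-65 + \left(32 - 72\right)\right)^{2} = \left(-65 - 40\right)^{2} = \left(-105\right)^{2} = 11025$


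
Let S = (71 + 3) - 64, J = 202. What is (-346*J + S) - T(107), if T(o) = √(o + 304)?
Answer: -69882 - √411 ≈ -69902.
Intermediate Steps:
S = 10 (S = 74 - 64 = 10)
T(o) = √(304 + o)
(-346*J + S) - T(107) = (-346*202 + 10) - √(304 + 107) = (-69892 + 10) - √411 = -69882 - √411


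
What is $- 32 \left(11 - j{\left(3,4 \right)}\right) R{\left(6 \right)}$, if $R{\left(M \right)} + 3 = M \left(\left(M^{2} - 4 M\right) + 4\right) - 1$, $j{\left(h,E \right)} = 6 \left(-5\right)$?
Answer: $-120704$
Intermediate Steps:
$j{\left(h,E \right)} = -30$
$R{\left(M \right)} = -4 + M \left(4 + M^{2} - 4 M\right)$ ($R{\left(M \right)} = -3 + \left(M \left(\left(M^{2} - 4 M\right) + 4\right) - 1\right) = -3 + \left(M \left(4 + M^{2} - 4 M\right) - 1\right) = -3 + \left(-1 + M \left(4 + M^{2} - 4 M\right)\right) = -4 + M \left(4 + M^{2} - 4 M\right)$)
$- 32 \left(11 - j{\left(3,4 \right)}\right) R{\left(6 \right)} = - 32 \left(11 - -30\right) \left(-4 + 6^{3} - 4 \cdot 6^{2} + 4 \cdot 6\right) = - 32 \left(11 + 30\right) \left(-4 + 216 - 144 + 24\right) = \left(-32\right) 41 \left(-4 + 216 - 144 + 24\right) = \left(-1312\right) 92 = -120704$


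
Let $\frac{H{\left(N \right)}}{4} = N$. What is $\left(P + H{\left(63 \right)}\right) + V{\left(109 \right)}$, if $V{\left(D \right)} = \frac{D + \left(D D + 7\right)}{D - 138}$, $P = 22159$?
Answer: $\frac{637922}{29} \approx 21997.0$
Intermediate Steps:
$H{\left(N \right)} = 4 N$
$V{\left(D \right)} = \frac{7 + D + D^{2}}{-138 + D}$ ($V{\left(D \right)} = \frac{D + \left(D^{2} + 7\right)}{-138 + D} = \frac{D + \left(7 + D^{2}\right)}{-138 + D} = \frac{7 + D + D^{2}}{-138 + D}$)
$\left(P + H{\left(63 \right)}\right) + V{\left(109 \right)} = \left(22159 + 4 \cdot 63\right) + \frac{7 + 109 + 109^{2}}{-138 + 109} = \left(22159 + 252\right) + \frac{7 + 109 + 11881}{-29} = 22411 - \frac{11997}{29} = \frac{637922}{29}$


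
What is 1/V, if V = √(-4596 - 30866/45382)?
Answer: -I*√2366745476879/104303269 ≈ -0.01475*I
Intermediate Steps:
V = I*√2366745476879/22691 (V = √(-4596 - 30866/45382) = √(-4596 - 1*15433/22691) = √(-4596 - 15433/22691) = √(-104303269/22691) = I*√2366745476879/22691 ≈ 67.799*I)
1/V = 1/(I*√2366745476879/22691) = -I*√2366745476879/104303269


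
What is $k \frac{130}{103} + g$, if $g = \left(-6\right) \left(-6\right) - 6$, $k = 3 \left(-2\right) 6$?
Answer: $- \frac{1590}{103} \approx -15.437$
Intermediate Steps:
$k = -36$ ($k = \left(-6\right) 6 = -36$)
$g = 30$ ($g = 36 - 6 = 30$)
$k \frac{130}{103} + g = - 36 \cdot \frac{130}{103} + 30 = - 36 \cdot 130 \cdot \frac{1}{103} + 30 = \left(-36\right) \frac{130}{103} + 30 = - \frac{4680}{103} + 30 = - \frac{1590}{103}$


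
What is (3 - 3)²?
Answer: 0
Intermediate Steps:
(3 - 3)² = 0² = 0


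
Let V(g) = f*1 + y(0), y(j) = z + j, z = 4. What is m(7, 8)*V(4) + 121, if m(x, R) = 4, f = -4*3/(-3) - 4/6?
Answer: 451/3 ≈ 150.33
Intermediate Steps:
f = 10/3 (f = -12*(-⅓) - 4*⅙ = 4 - ⅔ = 10/3 ≈ 3.3333)
y(j) = 4 + j
V(g) = 22/3 (V(g) = (10/3)*1 + (4 + 0) = 10/3 + 4 = 22/3)
m(7, 8)*V(4) + 121 = 4*(22/3) + 121 = 88/3 + 121 = 451/3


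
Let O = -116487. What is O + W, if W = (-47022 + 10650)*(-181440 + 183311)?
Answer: -68168499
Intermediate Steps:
W = -68052012 (W = -36372*1871 = -68052012)
O + W = -116487 - 68052012 = -68168499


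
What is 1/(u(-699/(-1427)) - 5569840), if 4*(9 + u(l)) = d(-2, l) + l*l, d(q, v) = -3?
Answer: -4072658/22684092898835 ≈ -1.7954e-7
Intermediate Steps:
u(l) = -39/4 + l²/4 (u(l) = -9 + (-3 + l*l)/4 = -9 + (-3 + l²)/4 = -9 + (-¾ + l²/4) = -39/4 + l²/4)
1/(u(-699/(-1427)) - 5569840) = 1/((-39/4 + (-699/(-1427))²/4) - 5569840) = 1/((-39/4 + (-699*(-1/1427))²/4) - 5569840) = 1/((-39/4 + (699/1427)²/4) - 5569840) = 1/((-39/4 + (¼)*(488601/2036329)) - 5569840) = 1/((-39/4 + 488601/8145316) - 5569840) = 1/(-39464115/4072658 - 5569840) = 1/(-22684092898835/4072658) = -4072658/22684092898835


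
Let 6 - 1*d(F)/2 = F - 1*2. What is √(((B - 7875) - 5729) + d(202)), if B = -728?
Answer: 8*I*√230 ≈ 121.33*I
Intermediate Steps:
d(F) = 16 - 2*F (d(F) = 12 - 2*(F - 1*2) = 12 - 2*(F - 2) = 12 - 2*(-2 + F) = 12 + (4 - 2*F) = 16 - 2*F)
√(((B - 7875) - 5729) + d(202)) = √(((-728 - 7875) - 5729) + (16 - 2*202)) = √((-8603 - 5729) + (16 - 404)) = √(-14332 - 388) = √(-14720) = 8*I*√230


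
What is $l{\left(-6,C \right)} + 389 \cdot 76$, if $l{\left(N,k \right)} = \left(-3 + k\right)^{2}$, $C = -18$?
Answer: $30005$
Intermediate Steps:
$l{\left(-6,C \right)} + 389 \cdot 76 = \left(-3 - 18\right)^{2} + 389 \cdot 76 = \left(-21\right)^{2} + 29564 = 441 + 29564 = 30005$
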